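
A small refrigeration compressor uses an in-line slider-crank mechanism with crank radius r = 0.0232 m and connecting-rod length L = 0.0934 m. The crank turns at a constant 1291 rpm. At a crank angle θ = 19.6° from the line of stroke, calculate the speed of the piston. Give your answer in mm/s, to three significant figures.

1300

ω = 2π·1291/60 = 135.2 rad/s
For an in-line slider-crank, x = r cosθ + √(L² − r² sin²θ), so v = −rω sinθ·[1 + r cosθ/√(L² − r² sin²θ)].
With r = 0.0232 m, L = 0.0934 m, θ = 19.6°: √(L² − r² sin²θ) = 0.093075 m.
v = −0.0232·135.2·0.33545·[1 + 0.0232·0.94206/0.093075] = -1.2992 m/s.
|v| = 1.2992 m/s = 1299.2 mm/s.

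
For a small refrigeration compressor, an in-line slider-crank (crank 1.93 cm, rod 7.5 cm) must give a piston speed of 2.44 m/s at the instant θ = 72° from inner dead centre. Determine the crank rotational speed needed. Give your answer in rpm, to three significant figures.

1170

For an in-line slider-crank, |v_piston| = rω|sinθ|·[1 + r cosθ/√(L² − r² sin²θ)].
With r = 0.0193 m, L = 0.075 m, θ = 72°: the bracketed kinematic factor |dx/dθ| = 0.019861 m.
ω = v/|dx/dθ| = 2.44/0.019861 = 122.86 rad/s.
N = 60ω/(2π) = 1173.2 rpm.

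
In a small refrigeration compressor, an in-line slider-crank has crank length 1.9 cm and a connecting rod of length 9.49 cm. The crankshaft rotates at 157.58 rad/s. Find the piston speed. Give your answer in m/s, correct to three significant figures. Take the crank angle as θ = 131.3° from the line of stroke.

ω = 157.6 rad/s
For an in-line slider-crank, x = r cosθ + √(L² − r² sin²θ), so v = −rω sinθ·[1 + r cosθ/√(L² − r² sin²θ)].
With r = 0.019 m, L = 0.0949 m, θ = 131.3°: √(L² − r² sin²θ) = 0.09382 m.
v = −0.019·157.6·0.75126·[1 + 0.019·-0.66000/0.09382] = -1.9487 m/s.
|v| = 1.9487 m/s.

1.95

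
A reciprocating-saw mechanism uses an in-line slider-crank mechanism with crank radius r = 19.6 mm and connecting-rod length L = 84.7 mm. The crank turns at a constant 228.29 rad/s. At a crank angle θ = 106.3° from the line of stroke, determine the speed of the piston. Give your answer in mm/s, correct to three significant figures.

ω = 228.3 rad/s
For an in-line slider-crank, x = r cosθ + √(L² − r² sin²θ), so v = −rω sinθ·[1 + r cosθ/√(L² − r² sin²θ)].
With r = 0.0196 m, L = 0.0847 m, θ = 106.3°: √(L² − r² sin²θ) = 0.082584 m.
v = −0.0196·228.3·0.95981·[1 + 0.0196·-0.28067/0.082584] = -4.0086 m/s.
|v| = 4.0086 m/s = 4008.6 mm/s.

4010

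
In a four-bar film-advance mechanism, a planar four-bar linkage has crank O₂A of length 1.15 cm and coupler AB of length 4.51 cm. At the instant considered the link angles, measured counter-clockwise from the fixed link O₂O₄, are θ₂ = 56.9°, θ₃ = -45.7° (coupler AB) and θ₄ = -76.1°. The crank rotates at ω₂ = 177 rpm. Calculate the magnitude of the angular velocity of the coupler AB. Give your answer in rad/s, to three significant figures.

6.83

ω₂ = 18.54 rad/s (from 177 rpm).
Differentiating the loop-closure r₂e^{iθ₂}+r₃e^{iθ₃}=r₁+r₄e^{iθ₄} gives r₂ω₂e^{iθ₂}+r₃ω₃e^{iθ₃}=r₄ω₄e^{iθ₄}.
Eliminating the other unknown: ω₃ = r₂ω₂ sin(θ₄−θ₂) / [r₃ sin(θ₃−θ₄)].
Numerator sine = -0.73135; denominator sine = +0.50603.
Result = 0.0115·18.54·(-0.73135) / (0.0451·(+0.50603)) = -6.8308 rad/s; magnitude 6.8308 rad/s.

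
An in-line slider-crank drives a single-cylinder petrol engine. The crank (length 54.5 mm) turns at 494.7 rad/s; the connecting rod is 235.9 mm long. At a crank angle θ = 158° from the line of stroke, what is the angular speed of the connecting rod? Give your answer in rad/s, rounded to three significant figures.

106

ω = 494.7 rad/s
The rod makes angle φ with the slider axis where L sinφ = r sinθ; differentiating, L cosφ·φ̇ = r ω cosθ.
L cosφ = √(L² − r² sin²θ) = 0.23501 m.
|ω_rod| = r ω |cosθ| / √(L² − r² sin²θ) = 0.0545·494.7·0.92718/0.23501 = 106.37 rad/s.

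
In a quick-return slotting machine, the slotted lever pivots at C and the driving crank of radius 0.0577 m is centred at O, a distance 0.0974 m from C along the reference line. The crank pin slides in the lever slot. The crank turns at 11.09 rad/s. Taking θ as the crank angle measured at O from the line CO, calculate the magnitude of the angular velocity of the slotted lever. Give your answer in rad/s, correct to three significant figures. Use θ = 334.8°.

ω = 11.09 rad/s
Crank pin A relative to C: A = (d + r cosθ, r sinθ); lever angle φ = atan2(r sinθ, d + r cosθ).
Differentiating tanφ: φ̇ = rω(d cosθ + r)/(d² + r² + 2dr cosθ).
d² + r² + 2dr cosθ = |CA|² = 0.0229863 m²;  d cosθ + r = +0.14583 m.
|ω_lever| = |0.0577·11.09·+0.14583| / 0.0229863 = 4.0596 rad/s.

4.06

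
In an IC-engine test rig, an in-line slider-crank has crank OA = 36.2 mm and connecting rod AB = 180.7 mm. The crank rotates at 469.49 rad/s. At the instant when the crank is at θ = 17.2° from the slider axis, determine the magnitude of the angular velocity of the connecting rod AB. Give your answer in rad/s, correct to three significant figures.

ω = 469.5 rad/s
The rod makes angle φ with the slider axis where L sinφ = r sinθ; differentiating, L cosφ·φ̇ = r ω cosθ.
L cosφ = √(L² − r² sin²θ) = 0.18038 m.
|ω_rod| = r ω |cosθ| / √(L² − r² sin²θ) = 0.0362·469.5·0.95528/0.18038 = 90.006 rad/s.

90.0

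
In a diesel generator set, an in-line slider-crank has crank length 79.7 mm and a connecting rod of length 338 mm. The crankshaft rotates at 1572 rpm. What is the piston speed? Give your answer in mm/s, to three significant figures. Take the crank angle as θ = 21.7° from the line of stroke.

ω = 2π·1572/60 = 164.6 rad/s
For an in-line slider-crank, x = r cosθ + √(L² − r² sin²θ), so v = −rω sinθ·[1 + r cosθ/√(L² − r² sin²θ)].
With r = 0.0797 m, L = 0.338 m, θ = 21.7°: √(L² − r² sin²θ) = 0.33671 m.
v = −0.0797·164.6·0.36975·[1 + 0.0797·0.92913/0.33671] = -5.918 m/s.
|v| = 5.918 m/s = 5918 mm/s.

5920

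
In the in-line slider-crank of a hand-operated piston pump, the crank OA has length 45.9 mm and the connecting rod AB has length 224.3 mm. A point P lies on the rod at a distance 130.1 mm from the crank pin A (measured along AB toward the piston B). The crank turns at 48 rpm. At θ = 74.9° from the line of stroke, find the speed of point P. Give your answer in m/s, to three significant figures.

ω = 5.027 rad/s.  Crank-pin speed |V_A| = rω = 0.23072 m/s, perpendicular to OA.
Rod angle: sinφ = −(r/L) sinθ ⇒ φ = -11.395°; ω_rod = −rω cosθ/√(L²−r²sin²θ) = -0.27335 rad/s.
V_P = V_A + ω_rod × AP, with AP = 0.1301 m along the rod.
Components: V_Px = −rω sinθ − a·ω_rod·sinφ = -0.22978 m/s;  V_Py = rω cosθ + a·ω_rod·cosφ = +0.025242 m/s.
|V_P| = √(V_Px² + V_Py²) = 0.23116 m/s.

0.231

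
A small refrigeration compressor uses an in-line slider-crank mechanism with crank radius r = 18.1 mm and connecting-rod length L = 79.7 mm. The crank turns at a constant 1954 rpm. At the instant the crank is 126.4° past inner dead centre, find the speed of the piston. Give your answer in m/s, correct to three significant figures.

2.57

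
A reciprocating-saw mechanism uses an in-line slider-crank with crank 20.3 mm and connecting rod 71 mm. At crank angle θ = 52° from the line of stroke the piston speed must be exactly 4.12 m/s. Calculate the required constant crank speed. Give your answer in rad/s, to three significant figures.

218

For an in-line slider-crank, |v_piston| = rω|sinθ|·[1 + r cosθ/√(L² − r² sin²θ)].
With r = 0.0203 m, L = 0.071 m, θ = 52°: the bracketed kinematic factor |dx/dθ| = 0.018887 m.
ω = v/|dx/dθ| = 4.12/0.018887 = 218.14 rad/s.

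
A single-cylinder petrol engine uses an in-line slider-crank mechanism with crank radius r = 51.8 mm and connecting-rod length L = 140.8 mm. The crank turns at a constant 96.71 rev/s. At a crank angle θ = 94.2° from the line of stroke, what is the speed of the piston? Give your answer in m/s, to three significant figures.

ω = 2π·96.7 = 607.6 rad/s
For an in-line slider-crank, x = r cosθ + √(L² − r² sin²θ), so v = −rω sinθ·[1 + r cosθ/√(L² − r² sin²θ)].
With r = 0.0518 m, L = 0.1408 m, θ = 94.2°: √(L² − r² sin²θ) = 0.13098 m.
v = −0.0518·607.6·0.99731·[1 + 0.0518·-0.07324/0.13098] = -30.482 m/s.
|v| = 30.482 m/s.

30.5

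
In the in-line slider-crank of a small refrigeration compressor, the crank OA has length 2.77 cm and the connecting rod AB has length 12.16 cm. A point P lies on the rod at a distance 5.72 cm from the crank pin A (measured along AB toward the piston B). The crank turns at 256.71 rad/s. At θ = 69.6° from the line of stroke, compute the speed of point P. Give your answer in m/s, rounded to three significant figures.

ω = 256.7 rad/s.  Crank-pin speed |V_A| = rω = 7.1109 m/s, perpendicular to OA.
Rod angle: sinφ = −(r/L) sinθ ⇒ φ = -12.328°; ω_rod = −rω cosθ/√(L²−r²sin²θ) = -20.865 rad/s.
V_P = V_A + ω_rod × AP, with AP = 0.0572 m along the rod.
Components: V_Px = −rω sinθ − a·ω_rod·sinφ = -6.9197 m/s;  V_Py = rω cosθ + a·ω_rod·cosφ = +1.3127 m/s.
|V_P| = √(V_Px² + V_Py²) = 7.0431 m/s.

7.04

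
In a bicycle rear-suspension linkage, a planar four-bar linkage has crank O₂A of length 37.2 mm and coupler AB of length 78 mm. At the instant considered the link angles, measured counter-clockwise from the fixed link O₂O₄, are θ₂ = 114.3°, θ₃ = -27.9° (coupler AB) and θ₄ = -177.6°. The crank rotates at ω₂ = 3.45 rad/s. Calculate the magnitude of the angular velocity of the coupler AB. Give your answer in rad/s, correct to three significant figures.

ω₂ = 3.45 rad/s
Differentiating the loop-closure r₂e^{iθ₂}+r₃e^{iθ₃}=r₁+r₄e^{iθ₄} gives r₂ω₂e^{iθ₂}+r₃ω₃e^{iθ₃}=r₄ω₄e^{iθ₄}.
Eliminating the other unknown: ω₃ = r₂ω₂ sin(θ₄−θ₂) / [r₃ sin(θ₃−θ₄)].
Numerator sine = +0.92784; denominator sine = +0.50453.
Result = 0.0372·3.45·(+0.92784) / (0.078·(+0.50453)) = +3.0259 rad/s; magnitude 3.0259 rad/s.

3.03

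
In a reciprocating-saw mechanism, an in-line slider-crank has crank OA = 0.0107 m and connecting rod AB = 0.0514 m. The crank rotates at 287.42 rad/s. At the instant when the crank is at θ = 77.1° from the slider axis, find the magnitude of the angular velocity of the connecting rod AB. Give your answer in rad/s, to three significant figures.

ω = 287.4 rad/s
The rod makes angle φ with the slider axis where L sinφ = r sinθ; differentiating, L cosφ·φ̇ = r ω cosθ.
L cosφ = √(L² − r² sin²θ) = 0.050331 m.
|ω_rod| = r ω |cosθ| / √(L² − r² sin²θ) = 0.0107·287.4·0.22325/0.050331 = 13.641 rad/s.

13.6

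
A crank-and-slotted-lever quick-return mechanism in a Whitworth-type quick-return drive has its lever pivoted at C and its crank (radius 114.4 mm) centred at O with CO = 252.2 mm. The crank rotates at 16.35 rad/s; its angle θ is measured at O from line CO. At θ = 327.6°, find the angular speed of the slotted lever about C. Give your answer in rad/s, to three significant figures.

4.88

ω = 16.35 rad/s
Crank pin A relative to C: A = (d + r cosθ, r sinθ); lever angle φ = atan2(r sinθ, d + r cosθ).
Differentiating tanφ: φ̇ = rω(d cosθ + r)/(d² + r² + 2dr cosθ).
d² + r² + 2dr cosθ = |CA|² = 0.125413 m²;  d cosθ + r = +0.32734 m.
|ω_lever| = |0.1144·16.35·+0.32734| / 0.125413 = 4.882 rad/s.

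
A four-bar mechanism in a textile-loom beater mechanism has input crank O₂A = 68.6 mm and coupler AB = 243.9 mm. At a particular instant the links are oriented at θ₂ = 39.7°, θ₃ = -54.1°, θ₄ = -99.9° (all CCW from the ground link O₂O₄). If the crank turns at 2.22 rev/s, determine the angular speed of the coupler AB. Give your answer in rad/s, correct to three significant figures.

3.55

ω₂ = 13.95 rad/s (from 2.22 rev/s).
Differentiating the loop-closure r₂e^{iθ₂}+r₃e^{iθ₃}=r₁+r₄e^{iθ₄} gives r₂ω₂e^{iθ₂}+r₃ω₃e^{iθ₃}=r₄ω₄e^{iθ₄}.
Eliminating the other unknown: ω₃ = r₂ω₂ sin(θ₄−θ₂) / [r₃ sin(θ₃−θ₄)].
Numerator sine = -0.64812; denominator sine = +0.71691.
Result = 0.0686·13.95·(-0.64812) / (0.2439·(+0.71691)) = -3.5468 rad/s; magnitude 3.5468 rad/s.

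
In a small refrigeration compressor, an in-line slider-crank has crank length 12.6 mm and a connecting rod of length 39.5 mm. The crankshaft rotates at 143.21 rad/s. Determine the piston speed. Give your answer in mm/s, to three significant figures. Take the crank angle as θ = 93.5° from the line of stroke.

1760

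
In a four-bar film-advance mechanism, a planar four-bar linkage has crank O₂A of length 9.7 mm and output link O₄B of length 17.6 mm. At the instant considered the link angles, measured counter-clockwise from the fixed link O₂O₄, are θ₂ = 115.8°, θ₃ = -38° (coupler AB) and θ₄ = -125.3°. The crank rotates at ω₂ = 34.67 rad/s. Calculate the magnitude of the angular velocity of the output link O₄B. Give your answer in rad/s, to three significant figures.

ω₂ = 34.67 rad/s
Differentiating the loop-closure r₂e^{iθ₂}+r₃e^{iθ₃}=r₁+r₄e^{iθ₄} gives r₂ω₂e^{iθ₂}+r₃ω₃e^{iθ₃}=r₄ω₄e^{iθ₄}.
Eliminating the other unknown: ω₄ = r₂ω₂ sin(θ₂−θ₃) / [r₄ sin(θ₄−θ₃)].
Numerator sine = +0.44151; denominator sine = -0.99889.
Result = 0.0097·34.67·(+0.44151) / (0.0176·(-0.99889)) = -8.4456 rad/s; magnitude 8.4456 rad/s.

8.45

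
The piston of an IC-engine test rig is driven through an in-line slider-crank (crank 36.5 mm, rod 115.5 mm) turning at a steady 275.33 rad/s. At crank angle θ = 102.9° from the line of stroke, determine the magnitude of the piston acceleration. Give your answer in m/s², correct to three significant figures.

ω = 275.3 rad/s
x(θ) = r cosθ + √(L² − r² sin²θ); with ω constant, a = ω²·d²x/dθ².
d²x/dθ² = −r cosθ − r²(cos2θ)/√u − r⁴ sin²2θ/(4u^{3/2}),  u = L² − r² sin²θ = 0.0120744 m².
Substituting r = 0.0365 m, L = 0.1155 m, θ = 102.9°: d²x/dθ² = +0.019001 m.
a = ω²·d²x/dθ² = (275.3)²·(+0.019001) = +1440.4 m/s²;  |a| = 1440.4 m/s².

1440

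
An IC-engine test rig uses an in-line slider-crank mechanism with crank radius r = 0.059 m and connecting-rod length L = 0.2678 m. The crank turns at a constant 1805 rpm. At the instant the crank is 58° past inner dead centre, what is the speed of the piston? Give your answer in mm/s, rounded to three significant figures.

ω = 2π·1805/60 = 189 rad/s
For an in-line slider-crank, x = r cosθ + √(L² − r² sin²θ), so v = −rω sinθ·[1 + r cosθ/√(L² − r² sin²θ)].
With r = 0.059 m, L = 0.2678 m, θ = 58°: √(L² − r² sin²θ) = 0.26308 m.
v = −0.059·189·0.84805·[1 + 0.059·0.52992/0.26308] = -10.581 m/s.
|v| = 10.581 m/s = 10581 mm/s.

10600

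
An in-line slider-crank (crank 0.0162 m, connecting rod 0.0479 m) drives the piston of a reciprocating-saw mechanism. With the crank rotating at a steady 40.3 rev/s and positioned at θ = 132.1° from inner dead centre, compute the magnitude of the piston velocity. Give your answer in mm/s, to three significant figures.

ω = 2π·40.3 = 253.2 rad/s
For an in-line slider-crank, x = r cosθ + √(L² − r² sin²θ), so v = −rω sinθ·[1 + r cosθ/√(L² − r² sin²θ)].
With r = 0.0162 m, L = 0.0479 m, θ = 132.1°: √(L² − r² sin²θ) = 0.046367 m.
v = −0.0162·253.2·0.74198·[1 + 0.0162·-0.67043/0.046367] = -2.3307 m/s.
|v| = 2.3307 m/s = 2330.7 mm/s.

2330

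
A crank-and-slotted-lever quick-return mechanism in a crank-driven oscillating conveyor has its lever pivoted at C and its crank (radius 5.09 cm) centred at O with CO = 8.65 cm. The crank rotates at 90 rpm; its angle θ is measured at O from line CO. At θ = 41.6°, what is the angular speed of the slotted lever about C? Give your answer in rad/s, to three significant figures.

3.33

ω = 9.425 rad/s (from 90 rpm).
Crank pin A relative to C: A = (d + r cosθ, r sinθ); lever angle φ = atan2(r sinθ, d + r cosθ).
Differentiating tanφ: φ̇ = rω(d cosθ + r)/(d² + r² + 2dr cosθ).
d² + r² + 2dr cosθ = |CA|² = 0.0166579 m²;  d cosθ + r = +0.11558 m.
|ω_lever| = |0.0509·9.425·+0.11558| / 0.0166579 = 3.3286 rad/s.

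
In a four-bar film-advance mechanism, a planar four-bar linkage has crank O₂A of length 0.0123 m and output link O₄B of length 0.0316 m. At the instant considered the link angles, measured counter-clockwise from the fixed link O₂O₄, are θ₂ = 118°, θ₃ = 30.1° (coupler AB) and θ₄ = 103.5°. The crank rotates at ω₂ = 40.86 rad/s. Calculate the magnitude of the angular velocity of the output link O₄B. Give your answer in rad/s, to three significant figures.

ω₂ = 40.86 rad/s
Differentiating the loop-closure r₂e^{iθ₂}+r₃e^{iθ₃}=r₁+r₄e^{iθ₄} gives r₂ω₂e^{iθ₂}+r₃ω₃e^{iθ₃}=r₄ω₄e^{iθ₄}.
Eliminating the other unknown: ω₄ = r₂ω₂ sin(θ₂−θ₃) / [r₄ sin(θ₄−θ₃)].
Numerator sine = +0.99933; denominator sine = +0.95832.
Result = 0.0123·40.86·(+0.99933) / (0.0316·(+0.95832)) = +16.585 rad/s; magnitude 16.585 rad/s.

16.6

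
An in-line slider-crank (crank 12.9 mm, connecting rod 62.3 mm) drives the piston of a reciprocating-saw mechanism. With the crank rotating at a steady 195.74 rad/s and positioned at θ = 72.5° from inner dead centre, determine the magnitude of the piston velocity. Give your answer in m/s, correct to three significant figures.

2.56

ω = 195.7 rad/s
For an in-line slider-crank, x = r cosθ + √(L² − r² sin²θ), so v = −rω sinθ·[1 + r cosθ/√(L² − r² sin²θ)].
With r = 0.0129 m, L = 0.0623 m, θ = 72.5°: √(L² − r² sin²θ) = 0.061073 m.
v = −0.0129·195.7·0.95372·[1 + 0.0129·0.30071/0.061073] = -2.5611 m/s.
|v| = 2.5611 m/s.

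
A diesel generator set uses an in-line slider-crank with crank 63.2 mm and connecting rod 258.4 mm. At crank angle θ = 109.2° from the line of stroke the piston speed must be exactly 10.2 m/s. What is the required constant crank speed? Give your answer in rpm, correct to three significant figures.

1780

For an in-line slider-crank, |v_piston| = rω|sinθ|·[1 + r cosθ/√(L² − r² sin²θ)].
With r = 0.0632 m, L = 0.2584 m, θ = 109.2°: the bracketed kinematic factor |dx/dθ| = 0.05475 m.
ω = v/|dx/dθ| = 10.2/0.05475 = 186.3 rad/s.
N = 60ω/(2π) = 1779 rpm.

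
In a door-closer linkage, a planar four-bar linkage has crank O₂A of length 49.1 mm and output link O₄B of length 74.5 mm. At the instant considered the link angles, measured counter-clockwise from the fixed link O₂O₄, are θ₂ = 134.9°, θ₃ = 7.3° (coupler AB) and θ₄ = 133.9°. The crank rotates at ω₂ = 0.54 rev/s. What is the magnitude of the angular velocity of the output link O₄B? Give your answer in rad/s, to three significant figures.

ω₂ = 3.393 rad/s (from 0.54 rev/s).
Differentiating the loop-closure r₂e^{iθ₂}+r₃e^{iθ₃}=r₁+r₄e^{iθ₄} gives r₂ω₂e^{iθ₂}+r₃ω₃e^{iθ₃}=r₄ω₄e^{iθ₄}.
Eliminating the other unknown: ω₄ = r₂ω₂ sin(θ₂−θ₃) / [r₄ sin(θ₄−θ₃)].
Numerator sine = +0.79229; denominator sine = +0.80282.
Result = 0.0491·3.393·(+0.79229) / (0.0745·(+0.80282)) = +2.2068 rad/s; magnitude 2.2068 rad/s.

2.21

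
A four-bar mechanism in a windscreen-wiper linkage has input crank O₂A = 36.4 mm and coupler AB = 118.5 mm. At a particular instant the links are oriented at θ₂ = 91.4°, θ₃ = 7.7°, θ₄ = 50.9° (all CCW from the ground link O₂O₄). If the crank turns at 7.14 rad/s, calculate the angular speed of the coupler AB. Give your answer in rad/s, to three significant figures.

2.08

ω₂ = 7.14 rad/s
Differentiating the loop-closure r₂e^{iθ₂}+r₃e^{iθ₃}=r₁+r₄e^{iθ₄} gives r₂ω₂e^{iθ₂}+r₃ω₃e^{iθ₃}=r₄ω₄e^{iθ₄}.
Eliminating the other unknown: ω₃ = r₂ω₂ sin(θ₄−θ₂) / [r₃ sin(θ₃−θ₄)].
Numerator sine = -0.64945; denominator sine = -0.68455.
Result = 0.0364·7.14·(-0.64945) / (0.1185·(-0.68455)) = +2.0808 rad/s; magnitude 2.0808 rad/s.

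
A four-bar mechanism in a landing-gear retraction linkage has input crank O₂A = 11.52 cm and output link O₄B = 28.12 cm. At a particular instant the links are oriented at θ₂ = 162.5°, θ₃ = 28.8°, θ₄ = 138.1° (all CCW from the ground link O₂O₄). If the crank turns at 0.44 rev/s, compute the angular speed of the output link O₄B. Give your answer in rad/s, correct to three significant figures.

ω₂ = 2.765 rad/s (from 0.44 rev/s).
Differentiating the loop-closure r₂e^{iθ₂}+r₃e^{iθ₃}=r₁+r₄e^{iθ₄} gives r₂ω₂e^{iθ₂}+r₃ω₃e^{iθ₃}=r₄ω₄e^{iθ₄}.
Eliminating the other unknown: ω₄ = r₂ω₂ sin(θ₂−θ₃) / [r₄ sin(θ₄−θ₃)].
Numerator sine = +0.72297; denominator sine = +0.94380.
Result = 0.1152·2.765·(+0.72297) / (0.2812·(+0.94380)) = +0.86758 rad/s; magnitude 0.86758 rad/s.

0.868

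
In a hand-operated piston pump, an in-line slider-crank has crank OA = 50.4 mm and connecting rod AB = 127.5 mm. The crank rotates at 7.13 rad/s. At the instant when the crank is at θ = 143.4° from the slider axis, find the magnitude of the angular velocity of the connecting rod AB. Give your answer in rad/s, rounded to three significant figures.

2.33

ω = 7.13 rad/s
The rod makes angle φ with the slider axis where L sinφ = r sinθ; differentiating, L cosφ·φ̇ = r ω cosθ.
L cosφ = √(L² − r² sin²θ) = 0.12391 m.
|ω_rod| = r ω |cosθ| / √(L² − r² sin²θ) = 0.0504·7.13·0.80282/0.12391 = 2.3283 rad/s.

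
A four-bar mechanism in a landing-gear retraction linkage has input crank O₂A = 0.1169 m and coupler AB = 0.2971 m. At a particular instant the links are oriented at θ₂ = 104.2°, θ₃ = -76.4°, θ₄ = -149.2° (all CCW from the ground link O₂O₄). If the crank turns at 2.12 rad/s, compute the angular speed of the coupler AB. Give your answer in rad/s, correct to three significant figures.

ω₂ = 2.12 rad/s
Differentiating the loop-closure r₂e^{iθ₂}+r₃e^{iθ₃}=r₁+r₄e^{iθ₄} gives r₂ω₂e^{iθ₂}+r₃ω₃e^{iθ₃}=r₄ω₄e^{iθ₄}.
Eliminating the other unknown: ω₃ = r₂ω₂ sin(θ₄−θ₂) / [r₃ sin(θ₃−θ₄)].
Numerator sine = +0.95832; denominator sine = +0.95528.
Result = 0.1169·2.12·(+0.95832) / (0.2971·(+0.95528)) = +0.83682 rad/s; magnitude 0.83682 rad/s.

0.837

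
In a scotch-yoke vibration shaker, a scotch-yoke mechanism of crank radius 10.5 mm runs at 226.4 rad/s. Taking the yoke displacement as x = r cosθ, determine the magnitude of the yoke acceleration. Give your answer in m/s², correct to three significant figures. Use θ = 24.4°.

490

ω = 226.4 rad/s
x = r cosθ ⇒ ẍ = −rω² cosθ (ω constant).
|a| = rω²|cosθ| = 0.0105·(226.4)²·|cos 24.4°| = 490.13 m/s².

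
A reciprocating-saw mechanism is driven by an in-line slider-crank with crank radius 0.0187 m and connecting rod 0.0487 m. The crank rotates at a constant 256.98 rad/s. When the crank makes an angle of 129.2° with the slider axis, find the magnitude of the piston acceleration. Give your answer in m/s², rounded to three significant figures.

ω = 257 rad/s
x(θ) = r cosθ + √(L² − r² sin²θ); with ω constant, a = ω²·d²x/dθ².
d²x/dθ² = −r cosθ − r²(cos2θ)/√u − r⁴ sin²2θ/(4u^{3/2}),  u = L² − r² sin²θ = 0.00216169 m².
Substituting r = 0.0187 m, L = 0.0487 m, θ = 129.2°: d²x/dθ² = +0.013039 m.
a = ω²·d²x/dθ² = (257)²·(+0.013039) = +861.11 m/s²;  |a| = 861.11 m/s².

861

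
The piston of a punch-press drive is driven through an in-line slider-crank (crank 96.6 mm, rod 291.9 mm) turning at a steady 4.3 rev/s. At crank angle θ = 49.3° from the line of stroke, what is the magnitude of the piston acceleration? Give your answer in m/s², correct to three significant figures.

ω = 2π·4.3 = 27.02 rad/s
x(θ) = r cosθ + √(L² − r² sin²θ); with ω constant, a = ω²·d²x/dθ².
d²x/dθ² = −r cosθ − r²(cos2θ)/√u − r⁴ sin²2θ/(4u^{3/2}),  u = L² − r² sin²θ = 0.0798421 m².
Substituting r = 0.0966 m, L = 0.2919 m, θ = 49.3°: d²x/dθ² = -0.058998 m.
a = ω²·d²x/dθ² = (27.02)²·(-0.058998) = -43.066 m/s²;  |a| = 43.066 m/s².

43.1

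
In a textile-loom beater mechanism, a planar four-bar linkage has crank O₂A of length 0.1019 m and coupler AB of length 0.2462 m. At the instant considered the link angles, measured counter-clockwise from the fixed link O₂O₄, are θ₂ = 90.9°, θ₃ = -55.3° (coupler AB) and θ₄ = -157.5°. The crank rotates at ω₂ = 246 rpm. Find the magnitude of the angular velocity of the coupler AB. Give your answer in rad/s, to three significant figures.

10.1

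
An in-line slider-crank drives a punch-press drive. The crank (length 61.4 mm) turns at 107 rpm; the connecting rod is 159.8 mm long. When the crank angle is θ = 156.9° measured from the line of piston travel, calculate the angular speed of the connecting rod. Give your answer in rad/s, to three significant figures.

ω = 11.21 rad/s (converted from 107 rpm).
The rod makes angle φ with the slider axis where L sinφ = r sinθ; differentiating, L cosφ·φ̇ = r ω cosθ.
L cosφ = √(L² − r² sin²θ) = 0.15797 m.
|ω_rod| = r ω |cosθ| / √(L² − r² sin²θ) = 0.0614·11.21·0.91982/0.15797 = 4.0059 rad/s.

4.01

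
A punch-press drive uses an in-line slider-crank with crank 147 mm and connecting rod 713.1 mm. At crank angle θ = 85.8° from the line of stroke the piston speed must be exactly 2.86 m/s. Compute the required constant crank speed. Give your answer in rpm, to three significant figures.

For an in-line slider-crank, |v_piston| = rω|sinθ|·[1 + r cosθ/√(L² − r² sin²θ)].
With r = 0.147 m, L = 0.7131 m, θ = 85.8°: the bracketed kinematic factor |dx/dθ| = 0.14887 m.
ω = v/|dx/dθ| = 2.86/0.14887 = 19.212 rad/s.
N = 60ω/(2π) = 183.46 rpm.

183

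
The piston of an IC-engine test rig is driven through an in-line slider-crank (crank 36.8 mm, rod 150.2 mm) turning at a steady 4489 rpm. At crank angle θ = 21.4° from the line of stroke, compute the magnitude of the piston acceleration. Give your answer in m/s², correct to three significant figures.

9050

ω = 2π·4489/60 = 470.1 rad/s
x(θ) = r cosθ + √(L² − r² sin²θ); with ω constant, a = ω²·d²x/dθ².
d²x/dθ² = −r cosθ − r²(cos2θ)/√u − r⁴ sin²2θ/(4u^{3/2}),  u = L² − r² sin²θ = 0.0223797 m².
Substituting r = 0.0368 m, L = 0.1502 m, θ = 21.4°: d²x/dθ² = -0.040968 m.
a = ω²·d²x/dθ² = (470.1)²·(-0.040968) = -9053.2 m/s²;  |a| = 9053.2 m/s².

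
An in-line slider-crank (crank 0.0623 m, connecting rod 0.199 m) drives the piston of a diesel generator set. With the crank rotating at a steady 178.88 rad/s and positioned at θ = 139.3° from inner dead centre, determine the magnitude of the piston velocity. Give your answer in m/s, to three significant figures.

ω = 178.9 rad/s
For an in-line slider-crank, x = r cosθ + √(L² − r² sin²θ), so v = −rω sinθ·[1 + r cosθ/√(L² − r² sin²θ)].
With r = 0.0623 m, L = 0.199 m, θ = 139.3°: √(L² − r² sin²θ) = 0.19481 m.
v = −0.0623·178.9·0.65210·[1 + 0.0623·-0.75813/0.19481] = -5.5052 m/s.
|v| = 5.5052 m/s.

5.51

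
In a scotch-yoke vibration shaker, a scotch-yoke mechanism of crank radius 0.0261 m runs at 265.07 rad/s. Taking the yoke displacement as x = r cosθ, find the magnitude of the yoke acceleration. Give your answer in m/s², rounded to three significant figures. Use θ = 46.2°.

1270

ω = 265.1 rad/s
x = r cosθ ⇒ ẍ = −rω² cosθ (ω constant).
|a| = rω²|cosθ| = 0.0261·(265.1)²·|cos 46.2°| = 1269.3 m/s².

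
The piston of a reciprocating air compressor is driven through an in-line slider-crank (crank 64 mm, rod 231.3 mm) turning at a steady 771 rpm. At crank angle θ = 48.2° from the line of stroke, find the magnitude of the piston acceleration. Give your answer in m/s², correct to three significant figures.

ω = 2π·771/60 = 80.74 rad/s
x(θ) = r cosθ + √(L² − r² sin²θ); with ω constant, a = ω²·d²x/dθ².
d²x/dθ² = −r cosθ − r²(cos2θ)/√u − r⁴ sin²2θ/(4u^{3/2}),  u = L² − r² sin²θ = 0.0512234 m².
Substituting r = 0.064 m, L = 0.2313 m, θ = 48.2°: d²x/dθ² = -0.040998 m.
a = ω²·d²x/dθ² = (80.74)²·(-0.040998) = -267.26 m/s²;  |a| = 267.26 m/s².

267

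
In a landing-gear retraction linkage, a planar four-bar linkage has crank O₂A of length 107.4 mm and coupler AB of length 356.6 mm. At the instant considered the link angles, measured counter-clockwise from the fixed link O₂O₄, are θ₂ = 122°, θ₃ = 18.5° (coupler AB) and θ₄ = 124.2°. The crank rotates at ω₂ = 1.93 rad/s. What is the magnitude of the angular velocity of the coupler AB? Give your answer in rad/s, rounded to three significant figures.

0.0232

ω₂ = 1.93 rad/s
Differentiating the loop-closure r₂e^{iθ₂}+r₃e^{iθ₃}=r₁+r₄e^{iθ₄} gives r₂ω₂e^{iθ₂}+r₃ω₃e^{iθ₃}=r₄ω₄e^{iθ₄}.
Eliminating the other unknown: ω₃ = r₂ω₂ sin(θ₄−θ₂) / [r₃ sin(θ₃−θ₄)].
Numerator sine = +0.03839; denominator sine = -0.96269.
Result = 0.1074·1.93·(+0.03839) / (0.3566·(-0.96269)) = -0.023179 rad/s; magnitude 0.023179 rad/s.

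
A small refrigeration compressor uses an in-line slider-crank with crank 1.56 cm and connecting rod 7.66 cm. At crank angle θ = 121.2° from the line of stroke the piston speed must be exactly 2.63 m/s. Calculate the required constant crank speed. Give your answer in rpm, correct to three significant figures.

For an in-line slider-crank, |v_piston| = rω|sinθ|·[1 + r cosθ/√(L² − r² sin²θ)].
With r = 0.0156 m, L = 0.0766 m, θ = 121.2°: the bracketed kinematic factor |dx/dθ| = 0.011914 m.
ω = v/|dx/dθ| = 2.63/0.011914 = 220.75 rad/s.
N = 60ω/(2π) = 2108 rpm.

2110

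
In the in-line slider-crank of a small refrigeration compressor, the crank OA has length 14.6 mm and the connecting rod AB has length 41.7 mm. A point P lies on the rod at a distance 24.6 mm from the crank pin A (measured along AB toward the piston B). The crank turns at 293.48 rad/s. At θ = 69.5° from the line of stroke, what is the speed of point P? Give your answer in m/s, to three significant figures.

4.36

ω = 293.5 rad/s.  Crank-pin speed |V_A| = rω = 4.2848 m/s, perpendicular to OA.
Rod angle: sinφ = −(r/L) sinθ ⇒ φ = -19.144°; ω_rod = −rω cosθ/√(L²−r²sin²θ) = -38.092 rad/s.
V_P = V_A + ω_rod × AP, with AP = 0.0246 m along the rod.
Components: V_Px = −rω sinθ − a·ω_rod·sinφ = -4.3208 m/s;  V_Py = rω cosθ + a·ω_rod·cosφ = +0.61534 m/s.
|V_P| = √(V_Px² + V_Py²) = 4.3644 m/s.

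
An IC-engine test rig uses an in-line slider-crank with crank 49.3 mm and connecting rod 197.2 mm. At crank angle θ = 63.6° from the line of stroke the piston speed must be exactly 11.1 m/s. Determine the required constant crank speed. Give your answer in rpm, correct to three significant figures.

For an in-line slider-crank, |v_piston| = rω|sinθ|·[1 + r cosθ/√(L² − r² sin²θ)].
With r = 0.0493 m, L = 0.1972 m, θ = 63.6°: the bracketed kinematic factor |dx/dθ| = 0.049195 m.
ω = v/|dx/dθ| = 11.1/0.049195 = 225.63 rad/s.
N = 60ω/(2π) = 2154.6 rpm.

2150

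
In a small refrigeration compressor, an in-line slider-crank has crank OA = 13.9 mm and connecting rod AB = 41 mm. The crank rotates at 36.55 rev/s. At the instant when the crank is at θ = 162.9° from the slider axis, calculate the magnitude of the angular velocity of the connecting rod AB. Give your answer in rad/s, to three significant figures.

74.8

ω = 229.7 rad/s (converted from 36.55 rev/s).
The rod makes angle φ with the slider axis where L sinφ = r sinθ; differentiating, L cosφ·φ̇ = r ω cosθ.
L cosφ = √(L² − r² sin²θ) = 0.040796 m.
|ω_rod| = r ω |cosθ| / √(L² − r² sin²θ) = 0.0139·229.7·0.95579/0.040796 = 74.788 rad/s.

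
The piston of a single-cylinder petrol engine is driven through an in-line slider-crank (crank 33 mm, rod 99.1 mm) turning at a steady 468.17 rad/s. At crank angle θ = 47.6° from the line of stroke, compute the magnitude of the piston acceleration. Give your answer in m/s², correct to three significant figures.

4720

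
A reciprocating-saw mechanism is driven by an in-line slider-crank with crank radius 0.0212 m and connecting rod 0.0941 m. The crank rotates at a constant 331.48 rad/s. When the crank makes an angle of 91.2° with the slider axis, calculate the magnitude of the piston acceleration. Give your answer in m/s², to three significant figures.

ω = 331.5 rad/s
x(θ) = r cosθ + √(L² − r² sin²θ); with ω constant, a = ω²·d²x/dθ².
d²x/dθ² = −r cosθ − r²(cos2θ)/√u − r⁴ sin²2θ/(4u^{3/2}),  u = L² − r² sin²θ = 0.00840557 m².
Substituting r = 0.0212 m, L = 0.0941 m, θ = 91.2°: d²x/dθ² = +0.0053417 m.
a = ω²·d²x/dθ² = (331.5)²·(+0.0053417) = +586.94 m/s²;  |a| = 586.94 m/s².

587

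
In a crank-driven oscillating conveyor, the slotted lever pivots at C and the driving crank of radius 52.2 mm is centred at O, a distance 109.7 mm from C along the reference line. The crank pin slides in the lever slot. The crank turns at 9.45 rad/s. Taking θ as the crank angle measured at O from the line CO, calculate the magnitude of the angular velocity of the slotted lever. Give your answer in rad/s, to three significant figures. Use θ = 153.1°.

4.95

ω = 9.45 rad/s
Crank pin A relative to C: A = (d + r cosθ, r sinθ); lever angle φ = atan2(r sinθ, d + r cosθ).
Differentiating tanφ: φ̇ = rω(d cosθ + r)/(d² + r² + 2dr cosθ).
d² + r² + 2dr cosθ = |CA|² = 0.00454546 m²;  d cosθ + r = -0.04563 m.
|ω_lever| = |0.0522·9.45·-0.04563| / 0.00454546 = 4.952 rad/s.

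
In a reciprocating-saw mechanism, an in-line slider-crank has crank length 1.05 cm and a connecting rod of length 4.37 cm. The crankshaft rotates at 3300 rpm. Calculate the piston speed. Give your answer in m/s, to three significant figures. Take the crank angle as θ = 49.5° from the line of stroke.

3.20

ω = 2π·3300/60 = 345.6 rad/s
For an in-line slider-crank, x = r cosθ + √(L² − r² sin²θ), so v = −rω sinθ·[1 + r cosθ/√(L² − r² sin²θ)].
With r = 0.0105 m, L = 0.0437 m, θ = 49.5°: √(L² − r² sin²θ) = 0.042964 m.
v = −0.0105·345.6·0.76041·[1 + 0.0105·0.64945/0.042964] = -3.1971 m/s.
|v| = 3.1971 m/s.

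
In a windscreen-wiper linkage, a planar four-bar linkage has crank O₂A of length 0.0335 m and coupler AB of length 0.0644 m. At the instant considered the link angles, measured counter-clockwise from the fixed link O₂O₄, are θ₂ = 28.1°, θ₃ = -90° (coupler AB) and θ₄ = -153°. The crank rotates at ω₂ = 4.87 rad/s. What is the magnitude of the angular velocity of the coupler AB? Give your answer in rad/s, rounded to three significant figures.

ω₂ = 4.87 rad/s
Differentiating the loop-closure r₂e^{iθ₂}+r₃e^{iθ₃}=r₁+r₄e^{iθ₄} gives r₂ω₂e^{iθ₂}+r₃ω₃e^{iθ₃}=r₄ω₄e^{iθ₄}.
Eliminating the other unknown: ω₃ = r₂ω₂ sin(θ₄−θ₂) / [r₃ sin(θ₃−θ₄)].
Numerator sine = +0.01920; denominator sine = +0.89101.
Result = 0.0335·4.87·(+0.01920) / (0.0644·(+0.89101)) = +0.054582 rad/s; magnitude 0.054582 rad/s.

0.0546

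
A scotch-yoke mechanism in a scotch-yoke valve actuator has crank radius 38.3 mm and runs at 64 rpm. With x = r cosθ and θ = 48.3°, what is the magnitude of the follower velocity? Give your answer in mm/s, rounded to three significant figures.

192

ω = 6.702 rad/s (from 64 rpm).
x = r cosθ ⇒ ẋ = −rω sinθ.
|v| = rω|sinθ| = 0.0383·6.702·|sin 48.3°| = 0.19165 m/s = 191.65 mm/s.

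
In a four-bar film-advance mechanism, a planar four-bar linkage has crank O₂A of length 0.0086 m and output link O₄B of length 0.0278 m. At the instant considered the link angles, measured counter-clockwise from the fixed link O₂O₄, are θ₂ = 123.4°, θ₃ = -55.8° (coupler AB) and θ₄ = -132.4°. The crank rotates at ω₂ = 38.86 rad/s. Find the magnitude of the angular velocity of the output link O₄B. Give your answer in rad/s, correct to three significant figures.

ω₂ = 38.86 rad/s
Differentiating the loop-closure r₂e^{iθ₂}+r₃e^{iθ₃}=r₁+r₄e^{iθ₄} gives r₂ω₂e^{iθ₂}+r₃ω₃e^{iθ₃}=r₄ω₄e^{iθ₄}.
Eliminating the other unknown: ω₄ = r₂ω₂ sin(θ₂−θ₃) / [r₄ sin(θ₄−θ₃)].
Numerator sine = +0.01396; denominator sine = -0.97278.
Result = 0.0086·38.86·(+0.01396) / (0.0278·(-0.97278)) = -0.17254 rad/s; magnitude 0.17254 rad/s.

0.173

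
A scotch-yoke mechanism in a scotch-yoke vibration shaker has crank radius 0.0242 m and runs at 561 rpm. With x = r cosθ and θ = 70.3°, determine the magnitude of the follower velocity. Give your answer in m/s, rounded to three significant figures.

ω = 58.75 rad/s (from 561 rpm).
x = r cosθ ⇒ ẋ = −rω sinθ.
|v| = rω|sinθ| = 0.0242·58.75·|sin 70.3°| = 1.3385 m/s.

1.34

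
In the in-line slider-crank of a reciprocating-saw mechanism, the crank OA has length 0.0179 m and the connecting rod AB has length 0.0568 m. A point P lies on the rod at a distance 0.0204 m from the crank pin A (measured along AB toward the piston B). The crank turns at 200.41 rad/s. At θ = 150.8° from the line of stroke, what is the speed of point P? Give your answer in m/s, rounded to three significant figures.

ω = 200.4 rad/s.  Crank-pin speed |V_A| = rω = 3.5873 m/s, perpendicular to OA.
Rod angle: sinφ = −(r/L) sinθ ⇒ φ = -8.844°; ω_rod = −rω cosθ/√(L²−r²sin²θ) = +55.795 rad/s.
V_P = V_A + ω_rod × AP, with AP = 0.0204 m along the rod.
Components: V_Px = −rω sinθ − a·ω_rod·sinφ = -1.5751 m/s;  V_Py = rω cosθ + a·ω_rod·cosφ = -2.0068 m/s.
|V_P| = √(V_Px² + V_Py²) = 2.5511 m/s.

2.55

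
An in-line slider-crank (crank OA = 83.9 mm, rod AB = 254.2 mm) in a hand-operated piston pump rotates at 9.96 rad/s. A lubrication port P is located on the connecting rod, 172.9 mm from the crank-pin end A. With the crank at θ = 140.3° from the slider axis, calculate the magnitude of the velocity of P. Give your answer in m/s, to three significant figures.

ω = 9.96 rad/s.  Crank-pin speed |V_A| = rω = 0.83564 m/s, perpendicular to OA.
Rod angle: sinφ = −(r/L) sinθ ⇒ φ = -12.171°; ω_rod = −rω cosθ/√(L²−r²sin²θ) = +2.5874 rad/s.
V_P = V_A + ω_rod × AP, with AP = 0.1729 m along the rod.
Components: V_Px = −rω sinθ − a·ω_rod·sinφ = -0.43946 m/s;  V_Py = rω cosθ + a·ω_rod·cosφ = -0.20563 m/s.
|V_P| = √(V_Px² + V_Py²) = 0.48519 m/s.

0.485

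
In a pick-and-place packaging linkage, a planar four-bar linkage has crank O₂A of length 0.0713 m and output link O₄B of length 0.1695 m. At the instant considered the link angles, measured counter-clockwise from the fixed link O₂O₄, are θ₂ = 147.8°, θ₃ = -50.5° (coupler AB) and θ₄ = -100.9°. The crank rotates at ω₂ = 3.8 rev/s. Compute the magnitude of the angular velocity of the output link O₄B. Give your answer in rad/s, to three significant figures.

4.09

ω₂ = 23.88 rad/s (from 3.8 rev/s).
Differentiating the loop-closure r₂e^{iθ₂}+r₃e^{iθ₃}=r₁+r₄e^{iθ₄} gives r₂ω₂e^{iθ₂}+r₃ω₃e^{iθ₃}=r₄ω₄e^{iθ₄}.
Eliminating the other unknown: ω₄ = r₂ω₂ sin(θ₂−θ₃) / [r₄ sin(θ₄−θ₃)].
Numerator sine = -0.31399; denominator sine = -0.77051.
Result = 0.0713·23.88·(-0.31399) / (0.1695·(-0.77051)) = +4.0928 rad/s; magnitude 4.0928 rad/s.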